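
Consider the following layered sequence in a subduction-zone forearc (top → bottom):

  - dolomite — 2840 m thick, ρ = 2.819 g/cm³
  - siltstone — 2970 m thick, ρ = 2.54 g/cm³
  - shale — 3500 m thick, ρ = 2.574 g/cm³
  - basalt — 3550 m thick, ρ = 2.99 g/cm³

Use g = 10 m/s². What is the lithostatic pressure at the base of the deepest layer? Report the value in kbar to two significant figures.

dolomite: 2819 kg/m³ × 10 m/s² × 2840 m = 8.006×10^7 Pa = 0.8006 kbar
siltstone: 2540 kg/m³ × 10 m/s² × 2970 m = 7.544×10^7 Pa = 0.7544 kbar
shale: 2574 kg/m³ × 10 m/s² × 3500 m = 9.009×10^7 Pa = 0.9009 kbar
basalt: 2990 kg/m³ × 10 m/s² × 3550 m = 1.061×10^8 Pa = 1.061 kbar
Total = 0.8006 + 0.7544 + 0.9009 + 1.061 = 3.5173 kbar

3.5 kbar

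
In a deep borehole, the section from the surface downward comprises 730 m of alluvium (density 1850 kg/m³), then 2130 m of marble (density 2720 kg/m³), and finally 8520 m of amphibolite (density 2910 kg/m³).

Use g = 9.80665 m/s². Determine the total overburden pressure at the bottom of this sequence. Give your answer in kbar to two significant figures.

alluvium: 1850 kg/m³ × 9.80665 m/s² × 730 m = 1.324×10^7 Pa = 0.1324 kbar
marble: 2720 kg/m³ × 9.80665 m/s² × 2130 m = 5.682×10^7 Pa = 0.5682 kbar
amphibolite: 2910 kg/m³ × 9.80665 m/s² × 8520 m = 2.431×10^8 Pa = 2.431 kbar
Total = 0.1324 + 0.5682 + 2.431 = 3.1320 kbar

3.1 kbar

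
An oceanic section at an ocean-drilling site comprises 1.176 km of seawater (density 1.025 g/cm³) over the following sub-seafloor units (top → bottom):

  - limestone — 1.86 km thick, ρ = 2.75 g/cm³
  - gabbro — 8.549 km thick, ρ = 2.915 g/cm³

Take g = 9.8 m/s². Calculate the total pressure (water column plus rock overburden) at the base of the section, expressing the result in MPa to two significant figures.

seawater: 1025 kg/m³ × 9.8 m/s² × 1176 m = 1.181×10^7 Pa = 11.81 MPa
limestone: 2750 kg/m³ × 9.8 m/s² × 1860 m = 5.013×10^7 Pa = 50.13 MPa
gabbro: 2915 kg/m³ × 9.8 m/s² × 8549 m = 2.442×10^8 Pa = 244.2 MPa
Total = 11.81 + 50.13 + 244.2 = 306.16 MPa

310 MPa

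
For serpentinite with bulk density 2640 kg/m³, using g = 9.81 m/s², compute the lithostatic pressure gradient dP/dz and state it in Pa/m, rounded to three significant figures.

dP/dz = ρg = 2640 kg/m³ × 9.81 m/s² = 25898 Pa/m

25900 Pa/m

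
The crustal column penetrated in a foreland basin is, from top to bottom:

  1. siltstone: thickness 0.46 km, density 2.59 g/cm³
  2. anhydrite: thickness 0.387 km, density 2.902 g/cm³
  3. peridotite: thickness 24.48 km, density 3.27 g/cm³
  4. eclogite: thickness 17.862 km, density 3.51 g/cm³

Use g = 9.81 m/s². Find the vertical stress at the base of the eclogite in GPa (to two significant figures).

1.4 GPa

siltstone: 2590 kg/m³ × 9.81 m/s² × 460 m = 1.169×10^7 Pa = 0.01169 GPa
anhydrite: 2902 kg/m³ × 9.81 m/s² × 387 m = 1.102×10^7 Pa = 0.01102 GPa
peridotite: 3270 kg/m³ × 9.81 m/s² × 24480 m = 7.853×10^8 Pa = 0.7853 GPa
eclogite: 3510 kg/m³ × 9.81 m/s² × 17862 m = 6.150×10^8 Pa = 0.6150 GPa
Total = 0.01169 + 0.01102 + 0.7853 + 0.6150 = 1.4230 GPa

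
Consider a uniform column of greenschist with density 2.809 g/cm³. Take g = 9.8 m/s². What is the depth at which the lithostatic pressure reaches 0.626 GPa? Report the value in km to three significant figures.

h = P/(ρg) = 0.626 GPa / (2809 kg/m³ × 9.8 m/s²) = 6.260×10^8 Pa / 27528 Pa/m = 22740 m
= 22.740 km

22.7 km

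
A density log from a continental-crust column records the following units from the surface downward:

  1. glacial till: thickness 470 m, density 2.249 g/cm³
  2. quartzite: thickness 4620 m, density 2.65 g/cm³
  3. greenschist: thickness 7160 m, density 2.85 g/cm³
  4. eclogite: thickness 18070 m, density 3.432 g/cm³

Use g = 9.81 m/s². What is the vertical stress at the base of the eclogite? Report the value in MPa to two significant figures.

940 MPa

glacial till: 2249 kg/m³ × 9.81 m/s² × 470 m = 1.037×10^7 Pa = 10.37 MPa
quartzite: 2650 kg/m³ × 9.81 m/s² × 4620 m = 1.201×10^8 Pa = 120.1 MPa
greenschist: 2850 kg/m³ × 9.81 m/s² × 7160 m = 2.002×10^8 Pa = 200.2 MPa
eclogite: 3432 kg/m³ × 9.81 m/s² × 18070 m = 6.084×10^8 Pa = 608.4 MPa
Total = 10.37 + 120.1 + 200.2 + 608.4 = 939.04 MPa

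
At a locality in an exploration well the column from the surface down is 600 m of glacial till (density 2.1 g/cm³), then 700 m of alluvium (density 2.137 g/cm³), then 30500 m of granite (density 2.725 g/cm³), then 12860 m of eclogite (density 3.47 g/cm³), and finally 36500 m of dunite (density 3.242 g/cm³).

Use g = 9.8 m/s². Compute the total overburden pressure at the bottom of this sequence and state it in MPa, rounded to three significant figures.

glacial till: 2100 kg/m³ × 9.8 m/s² × 600 m = 1.235×10^7 Pa = 12.35 MPa
alluvium: 2137 kg/m³ × 9.8 m/s² × 700 m = 1.466×10^7 Pa = 14.66 MPa
granite: 2725 kg/m³ × 9.8 m/s² × 30500 m = 8.145×10^8 Pa = 814.5 MPa
eclogite: 3470 kg/m³ × 9.8 m/s² × 12860 m = 4.373×10^8 Pa = 437.3 MPa
dunite: 3242 kg/m³ × 9.8 m/s² × 36500 m = 1.160×10^9 Pa = 1160 MPa
Total = 12.35 + 14.66 + 814.5 + 437.3 + 1160 = 2438.5 MPa

2440 MPa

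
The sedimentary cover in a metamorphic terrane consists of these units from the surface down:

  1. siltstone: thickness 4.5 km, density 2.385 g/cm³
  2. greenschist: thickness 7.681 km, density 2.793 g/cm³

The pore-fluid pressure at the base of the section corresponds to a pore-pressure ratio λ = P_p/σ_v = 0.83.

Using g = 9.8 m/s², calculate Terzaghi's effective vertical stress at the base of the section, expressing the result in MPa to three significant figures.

Overburden (lithostatic) stress σ_v:
siltstone: 2385 kg/m³ × 9.8 m/s² × 4500 m = 1.052×10^8 Pa = 105.2 MPa
greenschist: 2793 kg/m³ × 9.8 m/s² × 7681 m = 2.102×10^8 Pa = 210.2 MPa
Total = 105.2 + 210.2 = 315.42 MPa
Pore pressure P_p = λ·σ_v = 0.83 × 315.4 MPa = 261.8 MPa
Effective stress σ' = σ_v − P_p = 315.4 − 261.8 = 53.621 MPa

53.6 MPa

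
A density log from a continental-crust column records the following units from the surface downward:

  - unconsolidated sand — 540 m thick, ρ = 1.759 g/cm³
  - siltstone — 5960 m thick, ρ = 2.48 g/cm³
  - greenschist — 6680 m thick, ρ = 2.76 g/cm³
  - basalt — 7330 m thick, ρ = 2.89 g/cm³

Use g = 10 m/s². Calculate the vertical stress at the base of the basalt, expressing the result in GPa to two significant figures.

unconsolidated sand: 1759 kg/m³ × 10 m/s² × 540 m = 9.499×10^6 Pa = 9.499×10^-3 GPa
siltstone: 2480 kg/m³ × 10 m/s² × 5960 m = 1.478×10^8 Pa = 0.1478 GPa
greenschist: 2760 kg/m³ × 10 m/s² × 6680 m = 1.844×10^8 Pa = 0.1844 GPa
basalt: 2890 kg/m³ × 10 m/s² × 7330 m = 2.118×10^8 Pa = 0.2118 GPa
Total = 9.499×10^-3 + 0.1478 + 0.1844 + 0.2118 = 0.55351 GPa

0.55 GPa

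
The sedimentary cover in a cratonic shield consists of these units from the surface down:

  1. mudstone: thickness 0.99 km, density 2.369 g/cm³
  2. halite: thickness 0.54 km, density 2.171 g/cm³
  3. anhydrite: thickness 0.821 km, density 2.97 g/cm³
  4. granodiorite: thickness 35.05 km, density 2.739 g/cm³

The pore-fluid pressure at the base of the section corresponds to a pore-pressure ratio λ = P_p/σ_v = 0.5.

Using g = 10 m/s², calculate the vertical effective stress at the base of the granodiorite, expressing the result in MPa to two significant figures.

Overburden (lithostatic) stress σ_v:
mudstone: 2369 kg/m³ × 10 m/s² × 990 m = 2.345×10^7 Pa = 23.45 MPa
halite: 2171 kg/m³ × 10 m/s² × 540 m = 1.172×10^7 Pa = 11.72 MPa
anhydrite: 2970 kg/m³ × 10 m/s² × 821 m = 2.438×10^7 Pa = 24.38 MPa
granodiorite: 2739 kg/m³ × 10 m/s² × 35050 m = 9.600×10^8 Pa = 960.0 MPa
Total = 23.45 + 11.72 + 24.38 + 960.0 = 1019.6 MPa
Pore pressure P_p = λ·σ_v = 0.5 × 1020 MPa = 509.8 MPa
Effective stress σ' = σ_v − P_p = 1020 − 509.8 = 509.79 MPa

510 MPa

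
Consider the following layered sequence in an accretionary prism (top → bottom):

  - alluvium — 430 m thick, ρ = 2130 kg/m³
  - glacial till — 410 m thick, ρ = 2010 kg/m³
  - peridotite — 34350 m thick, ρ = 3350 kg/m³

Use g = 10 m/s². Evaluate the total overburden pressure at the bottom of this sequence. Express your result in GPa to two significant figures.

1.2 GPa

alluvium: 2130 kg/m³ × 10 m/s² × 430 m = 9.159×10^6 Pa = 9.159×10^-3 GPa
glacial till: 2010 kg/m³ × 10 m/s² × 410 m = 8.241×10^6 Pa = 8.241×10^-3 GPa
peridotite: 3350 kg/m³ × 10 m/s² × 34350 m = 1.151×10^9 Pa = 1.151 GPa
Total = 9.159×10^-3 + 8.241×10^-3 + 1.151 = 1.1681 GPa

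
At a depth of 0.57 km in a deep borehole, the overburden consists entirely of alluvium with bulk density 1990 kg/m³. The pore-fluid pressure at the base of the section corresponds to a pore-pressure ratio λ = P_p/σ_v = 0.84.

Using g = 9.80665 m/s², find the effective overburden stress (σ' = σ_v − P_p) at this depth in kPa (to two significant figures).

Overburden (lithostatic) stress σ_v:
alluvium: 1990 kg/m³ × 9.80665 m/s² × 570 m = 1.112×10^7 Pa = 11.12 MPa
Pore pressure P_p = λ·σ_v = 0.84 × 11.12 MPa = 9.344 MPa
Effective stress σ' = σ_v − P_p = 11.12 − 9.344 = 1.7798 MPa = 1779.8 kPa

1800 kPa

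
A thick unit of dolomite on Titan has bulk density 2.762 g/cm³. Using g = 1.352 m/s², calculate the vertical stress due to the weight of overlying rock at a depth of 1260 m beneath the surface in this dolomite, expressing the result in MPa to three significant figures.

dolomite: 2762 kg/m³ × 1.352 m/s² × 1260 m = 4.705×10^6 Pa = 4.705 MPa

4.71 MPa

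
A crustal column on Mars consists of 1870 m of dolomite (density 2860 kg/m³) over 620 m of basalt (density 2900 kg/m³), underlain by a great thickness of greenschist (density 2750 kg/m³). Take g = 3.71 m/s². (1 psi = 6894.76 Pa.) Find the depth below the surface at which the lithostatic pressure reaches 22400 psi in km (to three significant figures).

15.0 km

Pressure at base of upper layers: 2860×3.71×1870 + 2900×3.71×620 = 2.651×10^7 Pa = 3845 psi
Remaining pressure to be supplied by greenschist: 1.544×10^8 − 2.651×10^7 = 1.279×10^8 Pa
Additional depth in greenschist = 1.279×10^8 Pa / (2750 kg/m³ × 3.71 m/s²) = 12539 m
Total depth = 2490 m + 12539 m = 15029 m
= 15.029 km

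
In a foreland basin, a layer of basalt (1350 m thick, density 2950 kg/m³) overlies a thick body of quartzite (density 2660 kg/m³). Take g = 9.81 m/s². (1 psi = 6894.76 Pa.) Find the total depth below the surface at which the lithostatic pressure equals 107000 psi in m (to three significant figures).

28100 m

Pressure at base of upper layers: 2950×9.81×1350 = 3.907×10^7 Pa = 5666 psi
Remaining pressure to be supplied by quartzite: 7.377×10^8 − 3.907×10^7 = 6.987×10^8 Pa
Additional depth in quartzite = 6.987×10^8 Pa / (2660 kg/m³ × 9.81 m/s²) = 26775 m
Total depth = 1350 m + 26775 m = 28125 m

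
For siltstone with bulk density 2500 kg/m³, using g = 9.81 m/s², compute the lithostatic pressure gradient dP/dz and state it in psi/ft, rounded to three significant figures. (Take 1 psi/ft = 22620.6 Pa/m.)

1.08 psi/ft

dP/dz = ρg = 2500 kg/m³ × 9.81 m/s² = 24525 Pa/m
= 24525 Pa/m × (1 psi/ft / 22621 Pa/m) = 1.0842 psi/ft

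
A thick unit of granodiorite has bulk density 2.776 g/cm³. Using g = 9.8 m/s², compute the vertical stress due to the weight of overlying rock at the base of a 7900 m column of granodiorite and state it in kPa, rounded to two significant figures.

210000 kPa

granodiorite: 2776 kg/m³ × 9.8 m/s² × 7900 m = 2.149×10^8 Pa = 2.149×10^5 kPa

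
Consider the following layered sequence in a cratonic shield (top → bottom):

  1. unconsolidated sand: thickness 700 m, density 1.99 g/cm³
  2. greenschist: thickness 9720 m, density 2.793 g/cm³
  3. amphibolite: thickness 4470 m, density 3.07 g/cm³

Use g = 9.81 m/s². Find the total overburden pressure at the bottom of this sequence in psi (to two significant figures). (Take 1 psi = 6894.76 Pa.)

unconsolidated sand: 1990 kg/m³ × 9.81 m/s² × 700 m = 1.367×10^7 Pa = 1982 psi
greenschist: 2793 kg/m³ × 9.81 m/s² × 9720 m = 2.663×10^8 Pa = 38627 psi
amphibolite: 3070 kg/m³ × 9.81 m/s² × 4470 m = 1.346×10^8 Pa = 19525 psi
Total = 1982 + 38627 + 19525 = 60134 psi

60000 psi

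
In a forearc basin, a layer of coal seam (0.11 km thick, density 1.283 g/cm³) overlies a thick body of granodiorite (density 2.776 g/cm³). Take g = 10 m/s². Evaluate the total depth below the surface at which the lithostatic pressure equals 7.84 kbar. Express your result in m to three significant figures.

28300 m

Pressure at base of upper layers: 1283×10×110 = 1.411×10^6 Pa = 0.01411 kbar
Remaining pressure to be supplied by granodiorite: 7.840×10^8 − 1.411×10^6 = 7.826×10^8 Pa
Additional depth in granodiorite = 7.826×10^8 Pa / (2776 kg/m³ × 10 m/s²) = 28191 m
Total depth = 110 m + 28191 m = 28301 m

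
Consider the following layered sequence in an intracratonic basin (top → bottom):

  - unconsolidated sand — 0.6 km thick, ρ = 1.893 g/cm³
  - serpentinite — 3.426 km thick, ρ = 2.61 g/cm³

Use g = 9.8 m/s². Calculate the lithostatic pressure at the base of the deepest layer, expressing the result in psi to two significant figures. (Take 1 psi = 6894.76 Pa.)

unconsolidated sand: 1893 kg/m³ × 9.8 m/s² × 600 m = 1.113×10^7 Pa = 1614 psi
serpentinite: 2610 kg/m³ × 9.8 m/s² × 3426 m = 8.763×10^7 Pa = 12710 psi
Total = 1614 + 12710 = 14324 psi

14000 psi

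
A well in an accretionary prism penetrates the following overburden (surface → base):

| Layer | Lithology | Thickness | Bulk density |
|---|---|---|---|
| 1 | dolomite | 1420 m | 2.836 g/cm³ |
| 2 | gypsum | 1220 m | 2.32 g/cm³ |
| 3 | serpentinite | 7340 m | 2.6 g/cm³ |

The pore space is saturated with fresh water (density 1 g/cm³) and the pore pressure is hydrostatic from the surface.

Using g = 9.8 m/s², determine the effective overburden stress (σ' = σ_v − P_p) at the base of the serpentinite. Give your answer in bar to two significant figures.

Overburden (lithostatic) stress σ_v:
dolomite: 2836 kg/m³ × 9.8 m/s² × 1420 m = 3.947×10^7 Pa = 39.47 MPa
gypsum: 2320 kg/m³ × 9.8 m/s² × 1220 m = 2.774×10^7 Pa = 27.74 MPa
serpentinite: 2600 kg/m³ × 9.8 m/s² × 7340 m = 1.870×10^8 Pa = 187.0 MPa
Total = 39.47 + 27.74 + 187.0 = 254.23 MPa
Pore pressure P_p = 1000 kg/m³ × 9.8 m/s² × 9980 m = 9.780×10^7 Pa = 97.80 MPa
Effective stress σ' = σ_v − P_p = 254.2 − 97.80 = 156.42 MPa = 1564.2 bar

1600 bar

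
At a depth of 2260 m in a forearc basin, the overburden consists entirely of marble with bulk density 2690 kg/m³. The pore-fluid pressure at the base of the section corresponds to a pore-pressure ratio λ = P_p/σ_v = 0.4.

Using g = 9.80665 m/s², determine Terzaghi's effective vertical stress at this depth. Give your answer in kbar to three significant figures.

0.358 kbar

Overburden (lithostatic) stress σ_v:
marble: 2690 kg/m³ × 9.80665 m/s² × 2260 m = 5.962×10^7 Pa = 59.62 MPa
Pore pressure P_p = λ·σ_v = 0.4 × 59.62 MPa = 23.85 MPa
Effective stress σ' = σ_v − P_p = 59.62 − 23.85 = 35.771 MPa = 0.35771 kbar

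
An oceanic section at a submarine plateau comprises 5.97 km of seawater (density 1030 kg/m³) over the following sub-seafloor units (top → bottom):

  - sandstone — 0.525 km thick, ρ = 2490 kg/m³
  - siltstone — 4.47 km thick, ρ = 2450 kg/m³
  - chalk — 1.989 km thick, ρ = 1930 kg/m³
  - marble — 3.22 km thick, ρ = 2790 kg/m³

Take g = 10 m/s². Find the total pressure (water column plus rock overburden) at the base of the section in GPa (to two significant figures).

0.31 GPa

seawater: 1030 kg/m³ × 10 m/s² × 5970 m = 6.149×10^7 Pa = 0.06149 GPa
sandstone: 2490 kg/m³ × 10 m/s² × 525 m = 1.307×10^7 Pa = 0.01307 GPa
siltstone: 2450 kg/m³ × 10 m/s² × 4470 m = 1.095×10^8 Pa = 0.1095 GPa
chalk: 1930 kg/m³ × 10 m/s² × 1989 m = 3.839×10^7 Pa = 0.03839 GPa
marble: 2790 kg/m³ × 10 m/s² × 3220 m = 8.984×10^7 Pa = 0.08984 GPa
Total = 0.06149 + 0.01307 + 0.1095 + 0.03839 + 0.08984 = 0.31230 GPa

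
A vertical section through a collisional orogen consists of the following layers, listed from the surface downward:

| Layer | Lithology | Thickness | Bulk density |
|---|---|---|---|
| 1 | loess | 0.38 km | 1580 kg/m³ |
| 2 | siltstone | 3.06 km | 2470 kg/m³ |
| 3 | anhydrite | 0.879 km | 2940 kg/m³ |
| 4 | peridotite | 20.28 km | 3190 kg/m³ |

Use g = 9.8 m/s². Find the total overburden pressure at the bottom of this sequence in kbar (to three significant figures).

7.39 kbar

loess: 1580 kg/m³ × 9.8 m/s² × 380 m = 5.884×10^6 Pa = 0.05884 kbar
siltstone: 2470 kg/m³ × 9.8 m/s² × 3060 m = 7.407×10^7 Pa = 0.7407 kbar
anhydrite: 2940 kg/m³ × 9.8 m/s² × 879 m = 2.533×10^7 Pa = 0.2533 kbar
peridotite: 3190 kg/m³ × 9.8 m/s² × 20280 m = 6.340×10^8 Pa = 6.340 kbar
Total = 0.05884 + 0.7407 + 0.2533 + 6.340 = 7.3927 kbar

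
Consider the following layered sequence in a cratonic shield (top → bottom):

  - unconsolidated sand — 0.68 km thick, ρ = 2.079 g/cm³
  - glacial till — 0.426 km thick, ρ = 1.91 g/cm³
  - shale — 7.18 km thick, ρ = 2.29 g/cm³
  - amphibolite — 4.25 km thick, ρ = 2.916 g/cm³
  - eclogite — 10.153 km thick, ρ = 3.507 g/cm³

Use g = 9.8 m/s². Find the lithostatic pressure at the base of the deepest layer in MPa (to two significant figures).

unconsolidated sand: 2079 kg/m³ × 9.8 m/s² × 680 m = 1.385×10^7 Pa = 13.85 MPa
glacial till: 1910 kg/m³ × 9.8 m/s² × 426 m = 7.974×10^6 Pa = 7.974 MPa
shale: 2290 kg/m³ × 9.8 m/s² × 7180 m = 1.611×10^8 Pa = 161.1 MPa
amphibolite: 2916 kg/m³ × 9.8 m/s² × 4250 m = 1.215×10^8 Pa = 121.5 MPa
eclogite: 3507 kg/m³ × 9.8 m/s² × 10153 m = 3.489×10^8 Pa = 348.9 MPa
Total = 13.85 + 7.974 + 161.1 + 121.5 + 348.9 = 653.36 MPa

650 MPa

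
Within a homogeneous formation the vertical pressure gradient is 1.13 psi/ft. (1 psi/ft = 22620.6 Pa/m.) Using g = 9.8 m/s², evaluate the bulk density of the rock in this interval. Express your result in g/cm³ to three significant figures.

ρ = (dP/dz)/g = 1.13 psi/ft / 9.8 m/s² = 25561 Pa/m / 9.8 m/s² = 2608.3 kg/m³
= 2.608 g/cm³

2.61 g/cm³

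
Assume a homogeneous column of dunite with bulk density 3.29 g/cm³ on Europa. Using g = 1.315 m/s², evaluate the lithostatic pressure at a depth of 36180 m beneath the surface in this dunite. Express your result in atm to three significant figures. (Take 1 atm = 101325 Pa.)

dunite: 3290 kg/m³ × 1.315 m/s² × 36180 m = 1.565×10^8 Pa = 1545 atm

1540 atm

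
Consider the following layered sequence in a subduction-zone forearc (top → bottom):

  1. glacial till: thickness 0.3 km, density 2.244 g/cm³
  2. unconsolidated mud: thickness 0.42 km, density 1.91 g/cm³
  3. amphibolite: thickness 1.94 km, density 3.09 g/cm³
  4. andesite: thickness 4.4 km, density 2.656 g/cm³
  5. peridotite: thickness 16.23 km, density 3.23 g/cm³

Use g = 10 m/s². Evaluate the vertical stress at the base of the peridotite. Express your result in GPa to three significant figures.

glacial till: 2244 kg/m³ × 10 m/s² × 300 m = 6.732×10^6 Pa = 6.732×10^-3 GPa
unconsolidated mud: 1910 kg/m³ × 10 m/s² × 420 m = 8.022×10^6 Pa = 8.022×10^-3 GPa
amphibolite: 3090 kg/m³ × 10 m/s² × 1940 m = 5.995×10^7 Pa = 0.05995 GPa
andesite: 2656 kg/m³ × 10 m/s² × 4400 m = 1.169×10^8 Pa = 0.1169 GPa
peridotite: 3230 kg/m³ × 10 m/s² × 16230 m = 5.242×10^8 Pa = 0.5242 GPa
Total = 6.732×10^-3 + 8.022×10^-3 + 0.05995 + 0.1169 + 0.5242 = 0.71579 GPa

0.716 GPa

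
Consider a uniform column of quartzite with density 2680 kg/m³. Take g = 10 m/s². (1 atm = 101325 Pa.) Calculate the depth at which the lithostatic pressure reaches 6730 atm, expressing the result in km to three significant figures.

h = P/(ρg) = 6730 atm / (2680 kg/m³ × 10 m/s²) = 6.819×10^8 Pa / 26800 Pa/m = 25445 m
= 25.445 km

25.4 km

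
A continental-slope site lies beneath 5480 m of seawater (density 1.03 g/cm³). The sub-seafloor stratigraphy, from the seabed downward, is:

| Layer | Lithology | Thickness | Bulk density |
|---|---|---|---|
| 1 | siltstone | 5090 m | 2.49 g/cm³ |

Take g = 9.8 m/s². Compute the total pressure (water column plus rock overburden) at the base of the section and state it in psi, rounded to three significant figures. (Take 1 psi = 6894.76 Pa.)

seawater: 1030 kg/m³ × 9.8 m/s² × 5480 m = 5.532×10^7 Pa = 8023 psi
siltstone: 2490 kg/m³ × 9.8 m/s² × 5090 m = 1.242×10^8 Pa = 18015 psi
Total = 8023 + 18015 = 26037 psi

26000 psi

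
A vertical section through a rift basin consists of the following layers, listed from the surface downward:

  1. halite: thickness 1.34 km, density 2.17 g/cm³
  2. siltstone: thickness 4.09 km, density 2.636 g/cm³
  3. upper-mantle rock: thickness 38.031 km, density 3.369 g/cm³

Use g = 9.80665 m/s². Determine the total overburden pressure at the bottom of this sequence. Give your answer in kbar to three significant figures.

13.9 kbar

halite: 2170 kg/m³ × 9.80665 m/s² × 1340 m = 2.852×10^7 Pa = 0.2852 kbar
siltstone: 2636 kg/m³ × 9.80665 m/s² × 4090 m = 1.057×10^8 Pa = 1.057 kbar
upper-mantle rock: 3369 kg/m³ × 9.80665 m/s² × 38031 m = 1.256×10^9 Pa = 12.56 kbar
Total = 0.2852 + 1.057 + 12.56 = 13.907 kbar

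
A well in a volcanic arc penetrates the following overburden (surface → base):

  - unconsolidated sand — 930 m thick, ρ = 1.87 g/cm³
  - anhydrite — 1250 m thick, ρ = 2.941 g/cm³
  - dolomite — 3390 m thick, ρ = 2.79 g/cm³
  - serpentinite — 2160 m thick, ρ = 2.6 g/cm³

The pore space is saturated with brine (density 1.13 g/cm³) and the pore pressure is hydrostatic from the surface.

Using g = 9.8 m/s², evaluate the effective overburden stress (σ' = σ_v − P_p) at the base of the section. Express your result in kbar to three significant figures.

1.15 kbar

Overburden (lithostatic) stress σ_v:
unconsolidated sand: 1870 kg/m³ × 9.8 m/s² × 930 m = 1.704×10^7 Pa = 17.04 MPa
anhydrite: 2941 kg/m³ × 9.8 m/s² × 1250 m = 3.603×10^7 Pa = 36.03 MPa
dolomite: 2790 kg/m³ × 9.8 m/s² × 3390 m = 9.269×10^7 Pa = 92.69 MPa
serpentinite: 2600 kg/m³ × 9.8 m/s² × 2160 m = 5.504×10^7 Pa = 55.04 MPa
Total = 17.04 + 36.03 + 92.69 + 55.04 = 200.80 MPa
Pore pressure P_p = 1130 kg/m³ × 9.8 m/s² × 7730 m = 8.560×10^7 Pa = 85.60 MPa
Effective stress σ' = σ_v − P_p = 200.8 − 85.60 = 115.19 MPa = 1.1519 kbar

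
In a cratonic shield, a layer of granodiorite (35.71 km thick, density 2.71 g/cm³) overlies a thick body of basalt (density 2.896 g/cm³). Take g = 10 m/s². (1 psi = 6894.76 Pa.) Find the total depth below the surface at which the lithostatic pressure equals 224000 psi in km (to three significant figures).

55.6 km

Pressure at base of upper layers: 2710×10×35710 = 9.677×10^8 Pa = 1.404×10^5 psi
Remaining pressure to be supplied by basalt: 1.544×10^9 − 9.677×10^8 = 5.767×10^8 Pa
Additional depth in basalt = 5.767×10^8 Pa / (2896 kg/m³ × 10 m/s²) = 19913 m
Total depth = 35710 m + 19913 m = 55623 m
= 55.623 km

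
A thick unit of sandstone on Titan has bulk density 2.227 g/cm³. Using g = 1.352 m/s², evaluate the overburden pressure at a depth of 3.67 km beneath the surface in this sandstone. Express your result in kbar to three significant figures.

sandstone: 2227 kg/m³ × 1.352 m/s² × 3670 m = 1.105×10^7 Pa = 0.1105 kbar

0.111 kbar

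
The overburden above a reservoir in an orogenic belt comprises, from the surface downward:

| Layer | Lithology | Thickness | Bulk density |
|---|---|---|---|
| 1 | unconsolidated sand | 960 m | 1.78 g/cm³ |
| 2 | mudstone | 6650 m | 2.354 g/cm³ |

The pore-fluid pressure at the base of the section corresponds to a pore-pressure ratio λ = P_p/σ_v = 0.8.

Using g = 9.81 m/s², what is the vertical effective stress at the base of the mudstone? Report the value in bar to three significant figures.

Overburden (lithostatic) stress σ_v:
unconsolidated sand: 1780 kg/m³ × 9.81 m/s² × 960 m = 1.676×10^7 Pa = 16.76 MPa
mudstone: 2354 kg/m³ × 9.81 m/s² × 6650 m = 1.536×10^8 Pa = 153.6 MPa
Total = 16.76 + 153.6 = 170.33 MPa
Pore pressure P_p = λ·σ_v = 0.8 × 170.3 MPa = 136.3 MPa
Effective stress σ' = σ_v − P_p = 170.3 − 136.3 = 34.066 MPa = 340.66 bar

341 bar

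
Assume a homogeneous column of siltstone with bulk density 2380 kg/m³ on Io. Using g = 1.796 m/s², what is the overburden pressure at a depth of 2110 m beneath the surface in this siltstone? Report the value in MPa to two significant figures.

9.0 MPa

siltstone: 2380 kg/m³ × 1.796 m/s² × 2110 m = 9.019×10^6 Pa = 9.019 MPa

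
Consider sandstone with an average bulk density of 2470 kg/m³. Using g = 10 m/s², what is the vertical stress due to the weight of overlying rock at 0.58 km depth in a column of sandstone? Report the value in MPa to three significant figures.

sandstone: 2470 kg/m³ × 10 m/s² × 580 m = 1.433×10^7 Pa = 14.33 MPa

14.3 MPa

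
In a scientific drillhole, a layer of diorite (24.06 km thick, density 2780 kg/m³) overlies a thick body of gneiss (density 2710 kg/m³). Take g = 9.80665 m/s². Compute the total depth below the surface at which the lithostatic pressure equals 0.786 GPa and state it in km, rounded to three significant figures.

29.0 km

Pressure at base of upper layers: 2780×9.80665×24060 = 6.559×10^8 Pa = 0.6559 GPa
Remaining pressure to be supplied by gneiss: 7.860×10^8 − 6.559×10^8 = 1.301×10^8 Pa
Additional depth in gneiss = 1.301×10^8 Pa / (2710 kg/m³ × 9.80665 m/s²) = 4894.1 m
Total depth = 24060 m + 4894.1 m = 28954 m
= 28.954 km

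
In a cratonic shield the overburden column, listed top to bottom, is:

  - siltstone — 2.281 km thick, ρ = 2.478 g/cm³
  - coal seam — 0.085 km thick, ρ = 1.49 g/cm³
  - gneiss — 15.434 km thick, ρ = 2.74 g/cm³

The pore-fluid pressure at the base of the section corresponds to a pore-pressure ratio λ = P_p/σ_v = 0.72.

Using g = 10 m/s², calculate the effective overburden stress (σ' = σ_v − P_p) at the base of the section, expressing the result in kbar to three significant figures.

Overburden (lithostatic) stress σ_v:
siltstone: 2478 kg/m³ × 10 m/s² × 2281 m = 5.652×10^7 Pa = 56.52 MPa
coal seam: 1490 kg/m³ × 10 m/s² × 85 m = 1.266×10^6 Pa = 1.266 MPa
gneiss: 2740 kg/m³ × 10 m/s² × 15434 m = 4.229×10^8 Pa = 422.9 MPa
Total = 56.52 + 1.266 + 422.9 = 480.68 MPa
Pore pressure P_p = λ·σ_v = 0.72 × 480.7 MPa = 346.1 MPa
Effective stress σ' = σ_v − P_p = 480.7 − 346.1 = 134.59 MPa = 1.3459 kbar

1.35 kbar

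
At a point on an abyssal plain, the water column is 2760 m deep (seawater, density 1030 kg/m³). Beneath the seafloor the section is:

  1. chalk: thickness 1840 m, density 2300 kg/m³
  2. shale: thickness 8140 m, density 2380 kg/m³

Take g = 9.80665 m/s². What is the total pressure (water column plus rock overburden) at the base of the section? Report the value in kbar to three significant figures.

2.59 kbar

seawater: 1030 kg/m³ × 9.80665 m/s² × 2760 m = 2.788×10^7 Pa = 0.2788 kbar
chalk: 2300 kg/m³ × 9.80665 m/s² × 1840 m = 4.150×10^7 Pa = 0.4150 kbar
shale: 2380 kg/m³ × 9.80665 m/s² × 8140 m = 1.900×10^8 Pa = 1.900 kbar
Total = 0.2788 + 0.4150 + 1.900 = 2.5937 kbar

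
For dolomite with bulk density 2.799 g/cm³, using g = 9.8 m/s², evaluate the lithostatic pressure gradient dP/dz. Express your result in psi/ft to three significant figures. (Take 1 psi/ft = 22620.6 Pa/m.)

dP/dz = ρg = 2799 kg/m³ × 9.8 m/s² = 27430 Pa/m
= 27430 Pa/m × (1 psi/ft / 22621 Pa/m) = 1.2126 psi/ft

1.21 psi/ft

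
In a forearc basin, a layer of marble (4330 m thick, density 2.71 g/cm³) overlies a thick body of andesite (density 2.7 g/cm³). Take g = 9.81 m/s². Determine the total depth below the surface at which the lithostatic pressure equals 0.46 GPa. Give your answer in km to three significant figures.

Pressure at base of upper layers: 2710×9.81×4330 = 1.151×10^8 Pa = 0.1151 GPa
Remaining pressure to be supplied by andesite: 4.600×10^8 − 1.151×10^8 = 3.449×10^8 Pa
Additional depth in andesite = 3.449×10^8 Pa / (2700 kg/m³ × 9.81 m/s²) = 13021 m
Total depth = 4330 m + 13021 m = 17351 m
= 17.351 km

17.4 km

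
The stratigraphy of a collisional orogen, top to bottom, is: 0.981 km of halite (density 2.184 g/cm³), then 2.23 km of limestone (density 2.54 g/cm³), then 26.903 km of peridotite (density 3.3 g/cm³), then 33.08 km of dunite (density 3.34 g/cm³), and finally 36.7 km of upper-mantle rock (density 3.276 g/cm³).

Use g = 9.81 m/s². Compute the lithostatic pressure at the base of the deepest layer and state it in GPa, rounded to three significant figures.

halite: 2184 kg/m³ × 9.81 m/s² × 981 m = 2.102×10^7 Pa = 0.02102 GPa
limestone: 2540 kg/m³ × 9.81 m/s² × 2230 m = 5.557×10^7 Pa = 0.05557 GPa
peridotite: 3300 kg/m³ × 9.81 m/s² × 26903 m = 8.709×10^8 Pa = 0.8709 GPa
dunite: 3340 kg/m³ × 9.81 m/s² × 33080 m = 1.084×10^9 Pa = 1.084 GPa
upper-mantle rock: 3276 kg/m³ × 9.81 m/s² × 36700 m = 1.179×10^9 Pa = 1.179 GPa
Total = 0.02102 + 0.05557 + 0.8709 + 1.084 + 1.179 = 3.2108 GPa

3.21 GPa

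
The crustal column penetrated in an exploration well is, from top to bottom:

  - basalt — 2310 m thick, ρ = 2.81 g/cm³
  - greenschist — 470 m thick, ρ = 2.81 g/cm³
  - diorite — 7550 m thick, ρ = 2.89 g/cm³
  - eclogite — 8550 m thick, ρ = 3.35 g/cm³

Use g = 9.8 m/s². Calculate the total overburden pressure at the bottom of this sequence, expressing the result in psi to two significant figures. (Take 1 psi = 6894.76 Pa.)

83000 psi

basalt: 2810 kg/m³ × 9.8 m/s² × 2310 m = 6.361×10^7 Pa = 9226 psi
greenschist: 2810 kg/m³ × 9.8 m/s² × 470 m = 1.294×10^7 Pa = 1877 psi
diorite: 2890 kg/m³ × 9.8 m/s² × 7550 m = 2.138×10^8 Pa = 31014 psi
eclogite: 3350 kg/m³ × 9.8 m/s² × 8550 m = 2.807×10^8 Pa = 40712 psi
Total = 9226 + 1877 + 31014 + 40712 = 82829 psi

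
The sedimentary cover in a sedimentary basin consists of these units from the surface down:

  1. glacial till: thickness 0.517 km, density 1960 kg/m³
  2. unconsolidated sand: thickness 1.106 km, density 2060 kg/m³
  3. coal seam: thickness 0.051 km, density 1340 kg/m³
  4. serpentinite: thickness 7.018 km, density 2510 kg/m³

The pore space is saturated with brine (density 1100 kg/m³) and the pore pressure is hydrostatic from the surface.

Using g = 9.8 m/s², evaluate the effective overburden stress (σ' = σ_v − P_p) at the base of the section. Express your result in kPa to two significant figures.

Overburden (lithostatic) stress σ_v:
glacial till: 1960 kg/m³ × 9.8 m/s² × 517 m = 9.931×10^6 Pa = 9.931 MPa
unconsolidated sand: 2060 kg/m³ × 9.8 m/s² × 1106 m = 2.233×10^7 Pa = 22.33 MPa
coal seam: 1340 kg/m³ × 9.8 m/s² × 51 m = 6.697×10^5 Pa = 0.6697 MPa
serpentinite: 2510 kg/m³ × 9.8 m/s² × 7018 m = 1.726×10^8 Pa = 172.6 MPa
Total = 9.931 + 22.33 + 0.6697 + 172.6 = 205.56 MPa
Pore pressure P_p = 1100 kg/m³ × 9.8 m/s² × 8692 m = 9.370×10^7 Pa = 93.70 MPa
Effective stress σ' = σ_v − P_p = 205.6 − 93.70 = 111.86 MPa = 1.1186×10^5 kPa

110000 kPa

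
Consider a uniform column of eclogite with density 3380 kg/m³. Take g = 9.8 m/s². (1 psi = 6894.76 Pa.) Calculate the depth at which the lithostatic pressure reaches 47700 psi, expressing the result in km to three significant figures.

h = P/(ρg) = 47700 psi / (3380 kg/m³ × 9.8 m/s²) = 3.289×10^8 Pa / 33124 Pa/m = 9928.7 m
= 9.9287 km

9.93 km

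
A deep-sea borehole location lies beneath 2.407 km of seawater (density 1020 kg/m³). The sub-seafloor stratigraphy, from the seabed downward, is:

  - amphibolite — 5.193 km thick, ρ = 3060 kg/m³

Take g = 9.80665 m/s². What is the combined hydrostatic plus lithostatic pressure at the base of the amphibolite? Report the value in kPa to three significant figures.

180000 kPa

seawater: 1020 kg/m³ × 9.80665 m/s² × 2407 m = 2.408×10^7 Pa = 24077 kPa
amphibolite: 3060 kg/m³ × 9.80665 m/s² × 5193 m = 1.558×10^8 Pa = 1.558×10^5 kPa
Total = 24077 + 1.558×10^5 = 1.7991×10^5 kPa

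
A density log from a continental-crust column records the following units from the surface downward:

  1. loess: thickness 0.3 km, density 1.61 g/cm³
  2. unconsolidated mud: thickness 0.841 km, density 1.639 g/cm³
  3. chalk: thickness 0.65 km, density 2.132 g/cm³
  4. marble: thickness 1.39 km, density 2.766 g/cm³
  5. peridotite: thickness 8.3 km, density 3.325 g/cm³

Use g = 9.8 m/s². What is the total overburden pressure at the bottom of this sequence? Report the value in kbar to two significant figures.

loess: 1610 kg/m³ × 9.8 m/s² × 300 m = 4.733×10^6 Pa = 0.04733 kbar
unconsolidated mud: 1639 kg/m³ × 9.8 m/s² × 841 m = 1.351×10^7 Pa = 0.1351 kbar
chalk: 2132 kg/m³ × 9.8 m/s² × 650 m = 1.358×10^7 Pa = 0.1358 kbar
marble: 2766 kg/m³ × 9.8 m/s² × 1390 m = 3.768×10^7 Pa = 0.3768 kbar
peridotite: 3325 kg/m³ × 9.8 m/s² × 8300 m = 2.705×10^8 Pa = 2.705 kbar
Total = 0.04733 + 0.1351 + 0.1358 + 0.3768 + 2.705 = 3.3996 kbar

3.4 kbar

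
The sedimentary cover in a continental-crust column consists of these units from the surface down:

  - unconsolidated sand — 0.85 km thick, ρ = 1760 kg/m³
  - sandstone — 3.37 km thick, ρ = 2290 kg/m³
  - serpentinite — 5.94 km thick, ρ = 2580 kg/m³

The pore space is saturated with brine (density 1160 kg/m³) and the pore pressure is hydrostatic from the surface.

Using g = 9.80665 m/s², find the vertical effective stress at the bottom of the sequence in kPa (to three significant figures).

125000 kPa

Overburden (lithostatic) stress σ_v:
unconsolidated sand: 1760 kg/m³ × 9.80665 m/s² × 850 m = 1.467×10^7 Pa = 14.67 MPa
sandstone: 2290 kg/m³ × 9.80665 m/s² × 3370 m = 7.568×10^7 Pa = 75.68 MPa
serpentinite: 2580 kg/m³ × 9.80665 m/s² × 5940 m = 1.503×10^8 Pa = 150.3 MPa
Total = 14.67 + 75.68 + 150.3 = 240.64 MPa
Pore pressure P_p = 1160 kg/m³ × 9.80665 m/s² × 10160 m = 1.156×10^8 Pa = 115.6 MPa
Effective stress σ' = σ_v − P_p = 240.6 − 115.6 = 125.06 MPa = 1.2506×10^5 kPa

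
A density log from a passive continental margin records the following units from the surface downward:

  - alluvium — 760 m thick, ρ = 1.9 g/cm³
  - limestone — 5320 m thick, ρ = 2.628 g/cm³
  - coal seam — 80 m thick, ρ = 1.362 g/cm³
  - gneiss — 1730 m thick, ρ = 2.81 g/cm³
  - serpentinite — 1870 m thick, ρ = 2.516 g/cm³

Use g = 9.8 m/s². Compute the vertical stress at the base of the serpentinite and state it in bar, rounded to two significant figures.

alluvium: 1900 kg/m³ × 9.8 m/s² × 760 m = 1.415×10^7 Pa = 141.5 bar
limestone: 2628 kg/m³ × 9.8 m/s² × 5320 m = 1.370×10^8 Pa = 1370 bar
coal seam: 1362 kg/m³ × 9.8 m/s² × 80 m = 1.068×10^6 Pa = 10.68 bar
gneiss: 2810 kg/m³ × 9.8 m/s² × 1730 m = 4.764×10^7 Pa = 476.4 bar
serpentinite: 2516 kg/m³ × 9.8 m/s² × 1870 m = 4.611×10^7 Pa = 461.1 bar
Total = 141.5 + 1370 + 10.68 + 476.4 + 461.1 = 2459.8 bar

2500 bar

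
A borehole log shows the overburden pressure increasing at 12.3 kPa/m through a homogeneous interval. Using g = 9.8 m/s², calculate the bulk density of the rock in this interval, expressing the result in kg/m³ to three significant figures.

1260 kg/m³

ρ = (dP/dz)/g = 12.3 kPa/m / 9.8 m/s² = 12300 Pa/m / 9.8 m/s² = 1255.1 kg/m³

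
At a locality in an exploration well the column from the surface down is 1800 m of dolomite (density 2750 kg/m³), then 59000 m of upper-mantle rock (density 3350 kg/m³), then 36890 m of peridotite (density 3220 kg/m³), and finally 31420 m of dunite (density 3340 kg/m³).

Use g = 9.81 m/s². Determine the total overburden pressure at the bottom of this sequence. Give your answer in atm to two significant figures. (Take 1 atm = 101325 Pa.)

41000 atm

dolomite: 2750 kg/m³ × 9.81 m/s² × 1800 m = 4.856×10^7 Pa = 479.2 atm
upper-mantle rock: 3350 kg/m³ × 9.81 m/s² × 59000 m = 1.939×10^9 Pa = 19136 atm
peridotite: 3220 kg/m³ × 9.81 m/s² × 36890 m = 1.165×10^9 Pa = 11501 atm
dunite: 3340 kg/m³ × 9.81 m/s² × 31420 m = 1.029×10^9 Pa = 10160 atm
Total = 479.2 + 19136 + 11501 + 10160 = 41276 atm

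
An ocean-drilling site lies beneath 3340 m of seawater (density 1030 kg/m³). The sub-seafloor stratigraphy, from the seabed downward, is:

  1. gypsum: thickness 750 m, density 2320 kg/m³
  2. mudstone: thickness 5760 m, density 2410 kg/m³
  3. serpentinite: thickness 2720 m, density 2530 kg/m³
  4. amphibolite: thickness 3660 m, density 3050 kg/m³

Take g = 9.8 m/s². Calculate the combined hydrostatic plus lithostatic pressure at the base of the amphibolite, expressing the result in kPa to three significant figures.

364000 kPa

seawater: 1030 kg/m³ × 9.8 m/s² × 3340 m = 3.371×10^7 Pa = 33714 kPa
gypsum: 2320 kg/m³ × 9.8 m/s² × 750 m = 1.705×10^7 Pa = 17052 kPa
mudstone: 2410 kg/m³ × 9.8 m/s² × 5760 m = 1.360×10^8 Pa = 1.360×10^5 kPa
serpentinite: 2530 kg/m³ × 9.8 m/s² × 2720 m = 6.744×10^7 Pa = 67440 kPa
amphibolite: 3050 kg/m³ × 9.8 m/s² × 3660 m = 1.094×10^8 Pa = 1.094×10^5 kPa
Total = 33714 + 17052 + 1.360×10^5 + 67440 + 1.094×10^5 = 3.6364×10^5 kPa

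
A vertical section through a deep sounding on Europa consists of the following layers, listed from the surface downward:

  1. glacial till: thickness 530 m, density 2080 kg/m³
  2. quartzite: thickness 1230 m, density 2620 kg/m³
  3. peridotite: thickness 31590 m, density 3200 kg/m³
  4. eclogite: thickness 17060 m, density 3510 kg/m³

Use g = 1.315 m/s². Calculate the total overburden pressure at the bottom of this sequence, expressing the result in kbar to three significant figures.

2.17 kbar

glacial till: 2080 kg/m³ × 1.315 m/s² × 530 m = 1.450×10^6 Pa = 0.01450 kbar
quartzite: 2620 kg/m³ × 1.315 m/s² × 1230 m = 4.238×10^6 Pa = 0.04238 kbar
peridotite: 3200 kg/m³ × 1.315 m/s² × 31590 m = 1.329×10^8 Pa = 1.329 kbar
eclogite: 3510 kg/m³ × 1.315 m/s² × 17060 m = 7.874×10^7 Pa = 0.7874 kbar
Total = 0.01450 + 0.04238 + 1.329 + 0.7874 = 2.1736 kbar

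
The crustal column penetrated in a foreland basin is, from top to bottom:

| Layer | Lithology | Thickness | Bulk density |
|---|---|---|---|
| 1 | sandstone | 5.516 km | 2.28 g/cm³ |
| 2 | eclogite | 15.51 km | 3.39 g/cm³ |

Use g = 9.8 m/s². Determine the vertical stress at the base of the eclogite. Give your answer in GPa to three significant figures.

0.639 GPa

sandstone: 2280 kg/m³ × 9.8 m/s² × 5516 m = 1.232×10^8 Pa = 0.1232 GPa
eclogite: 3390 kg/m³ × 9.8 m/s² × 15510 m = 5.153×10^8 Pa = 0.5153 GPa
Total = 0.1232 + 0.5153 = 0.63852 GPa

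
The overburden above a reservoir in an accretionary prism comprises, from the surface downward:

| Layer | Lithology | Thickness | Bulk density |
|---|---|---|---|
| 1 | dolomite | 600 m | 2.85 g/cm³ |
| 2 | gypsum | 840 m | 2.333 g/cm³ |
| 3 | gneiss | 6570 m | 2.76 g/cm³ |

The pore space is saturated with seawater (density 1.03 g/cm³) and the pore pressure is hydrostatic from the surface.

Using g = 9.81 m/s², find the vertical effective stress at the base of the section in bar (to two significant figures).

1300 bar

Overburden (lithostatic) stress σ_v:
dolomite: 2850 kg/m³ × 9.81 m/s² × 600 m = 1.678×10^7 Pa = 16.78 MPa
gypsum: 2333 kg/m³ × 9.81 m/s² × 840 m = 1.922×10^7 Pa = 19.22 MPa
gneiss: 2760 kg/m³ × 9.81 m/s² × 6570 m = 1.779×10^8 Pa = 177.9 MPa
Total = 16.78 + 19.22 + 177.9 = 213.89 MPa
Pore pressure P_p = 1030 kg/m³ × 9.81 m/s² × 8010 m = 8.094×10^7 Pa = 80.94 MPa
Effective stress σ' = σ_v − P_p = 213.9 − 80.94 = 132.95 MPa = 1329.5 bar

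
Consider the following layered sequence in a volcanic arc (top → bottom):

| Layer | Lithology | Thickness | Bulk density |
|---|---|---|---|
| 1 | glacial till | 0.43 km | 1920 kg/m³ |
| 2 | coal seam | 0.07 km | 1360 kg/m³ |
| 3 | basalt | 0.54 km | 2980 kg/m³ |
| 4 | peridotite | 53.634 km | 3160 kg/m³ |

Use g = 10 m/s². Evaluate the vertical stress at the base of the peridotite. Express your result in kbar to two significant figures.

17 kbar

glacial till: 1920 kg/m³ × 10 m/s² × 430 m = 8.256×10^6 Pa = 0.08256 kbar
coal seam: 1360 kg/m³ × 10 m/s² × 70 m = 9.520×10^5 Pa = 9.520×10^-3 kbar
basalt: 2980 kg/m³ × 10 m/s² × 540 m = 1.609×10^7 Pa = 0.1609 kbar
peridotite: 3160 kg/m³ × 10 m/s² × 53634 m = 1.695×10^9 Pa = 16.95 kbar
Total = 0.08256 + 9.520×10^-3 + 0.1609 + 16.95 = 17.201 kbar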